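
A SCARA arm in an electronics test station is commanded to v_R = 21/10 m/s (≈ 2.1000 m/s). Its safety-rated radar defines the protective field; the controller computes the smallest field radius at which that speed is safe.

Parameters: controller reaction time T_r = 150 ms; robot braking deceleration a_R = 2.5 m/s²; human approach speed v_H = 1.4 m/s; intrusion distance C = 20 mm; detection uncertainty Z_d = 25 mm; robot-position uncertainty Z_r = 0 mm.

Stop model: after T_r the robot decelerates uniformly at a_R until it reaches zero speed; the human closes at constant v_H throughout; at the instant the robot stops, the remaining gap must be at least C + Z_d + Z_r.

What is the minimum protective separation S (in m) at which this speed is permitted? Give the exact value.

S_min = 657/250 m = 2.6280 m

braking lasts T_s = (21/10)/(5/2) = 0.8400 s
reaction-phase robot travel = 2.1000·0.1500 = 0.3150 m
robot under decel: 2.1000²/(2·2.5000) = 0.8820 m
human closes 1.4000·0.9900 = 1.3860 m
C+Z_d+Z_r = 0.0200+0.0250+0.0000 = 0.0450 m
S_min ≈ 0.3150+0.8820+1.3860+0.0450  ⇒  S_min = 657/250 m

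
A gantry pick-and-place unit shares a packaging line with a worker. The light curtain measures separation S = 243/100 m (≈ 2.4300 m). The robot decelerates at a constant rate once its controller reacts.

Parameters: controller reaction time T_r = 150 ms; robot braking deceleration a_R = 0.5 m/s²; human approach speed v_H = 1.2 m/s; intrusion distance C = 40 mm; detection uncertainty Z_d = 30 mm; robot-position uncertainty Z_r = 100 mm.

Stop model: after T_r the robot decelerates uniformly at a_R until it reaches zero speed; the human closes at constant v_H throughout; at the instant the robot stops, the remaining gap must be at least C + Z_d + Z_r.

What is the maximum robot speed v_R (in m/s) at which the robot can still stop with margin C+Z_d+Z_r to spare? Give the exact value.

quadratic (1)·v² + (51/20)·v + (-52/25) = 0
  disc = (51/20)² − 4·(1)·(-52/25) = 5929/400 ; √disc = 77/20
  v_R = (−(51/20) + 77/20) / (2·(1)) = 13/20 m/s
check:
braking lasts T_s = (13/20)/(1/2) = 1.3000 s
robot covers v_R·T_r = 0.6500·0.1500 = 0.0975 m before braking
braking distance = 0.6500²/(2·0.5000) = 0.4225 m
person approaches 1.2000·(0.1500+1.3000) = 1.7400 m
C+Z_d+Z_r = 0.0400+0.0300+0.1000 = 0.1700 m
sum ≈ 0.0975+0.4225+1.7400+0.1700 ≈ 2.4300 m = S ✓

v_R_max = 13/20 m/s = 0.6500 m/s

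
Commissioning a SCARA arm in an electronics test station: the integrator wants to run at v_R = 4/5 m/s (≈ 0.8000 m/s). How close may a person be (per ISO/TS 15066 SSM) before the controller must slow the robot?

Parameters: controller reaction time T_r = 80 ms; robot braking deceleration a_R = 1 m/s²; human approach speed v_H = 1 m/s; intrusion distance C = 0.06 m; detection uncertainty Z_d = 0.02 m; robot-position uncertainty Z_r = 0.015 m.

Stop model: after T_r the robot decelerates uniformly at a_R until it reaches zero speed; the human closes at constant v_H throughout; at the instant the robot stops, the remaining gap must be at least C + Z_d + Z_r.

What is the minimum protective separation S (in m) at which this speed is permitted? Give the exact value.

stop time T_s = (4/5)/1 = 0.8000 s
robot covers v_R·T_r = 0.8000·0.0800 = 0.0640 m before braking
robot covers 0.8000·0.8000 − ½·1.0000·0.8000² = 0.3200 m while stopping
human closes 1.0000·0.8800 = 0.8800 m
margins: 0.0600+0.0200+0.0150 = 0.0950 m
S_min ≈ 0.0640+0.3200+0.8800+0.0950  ⇒  S_min = 1359/1000 m

S_min = 1359/1000 m = 1.3590 m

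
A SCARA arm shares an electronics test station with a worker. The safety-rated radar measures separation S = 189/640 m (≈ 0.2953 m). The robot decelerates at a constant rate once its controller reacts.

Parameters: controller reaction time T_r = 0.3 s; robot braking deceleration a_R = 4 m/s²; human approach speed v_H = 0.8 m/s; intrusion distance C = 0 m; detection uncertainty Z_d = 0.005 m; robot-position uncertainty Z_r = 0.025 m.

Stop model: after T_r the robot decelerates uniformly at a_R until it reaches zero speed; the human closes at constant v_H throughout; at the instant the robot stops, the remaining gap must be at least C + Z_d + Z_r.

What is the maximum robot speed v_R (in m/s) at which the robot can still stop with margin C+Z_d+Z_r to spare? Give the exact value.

quadratic (1/8)·v² + (1/2)·v + (-81/3200) = 0
  disc = (1/2)² − 4·(1/8)·(-81/3200) = 1681/6400 ; √disc = 41/80
  v_R = (−(1/2) + 41/80) / (2·(1/8)) = 1/20 m/s
check:
T_s = v_R/a_R = (1/20)/4 = 0.0125 s
reaction-phase robot travel = 0.0500·0.3000 = 0.0150 m
robot covers 0.0500·0.0125 − ½·4.0000·0.0125² = 0.0003 m while stopping
person approaches 0.8000·(0.3000+0.0125) = 0.2500 m
margins: 0.0000+0.0050+0.0250 = 0.0300 m
sum ≈ 0.0150+0.0003+0.2500+0.0300 ≈ 0.2953 m = S ✓

v_R_max = 1/20 m/s = 0.0500 m/s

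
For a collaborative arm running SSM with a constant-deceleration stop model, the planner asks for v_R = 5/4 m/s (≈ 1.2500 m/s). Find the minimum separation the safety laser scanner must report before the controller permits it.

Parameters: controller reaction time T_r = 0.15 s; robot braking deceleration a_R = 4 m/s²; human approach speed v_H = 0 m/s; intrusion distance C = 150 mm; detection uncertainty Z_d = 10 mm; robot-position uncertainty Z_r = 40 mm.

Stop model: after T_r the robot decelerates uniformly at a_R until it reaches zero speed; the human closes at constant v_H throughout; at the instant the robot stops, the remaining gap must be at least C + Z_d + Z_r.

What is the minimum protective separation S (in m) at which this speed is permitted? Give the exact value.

S_min = 373/640 m = 0.5828 m

T_s = v_R/a_R = (5/4)/4 = 0.3125 s
reaction-phase robot travel = 1.2500·0.1500 = 0.1875 m
robot covers 1.2500·0.3125 − ½·4.0000·0.3125² = 0.1953 m while stopping
human closes 0.0000·0.4625 = 0.0000 m
C+Z_d+Z_r = 0.1500+0.0100+0.0400 = 0.2000 m
S_min ≈ 0.1875+0.1953+0.0000+0.2000  ⇒  S_min = 373/640 m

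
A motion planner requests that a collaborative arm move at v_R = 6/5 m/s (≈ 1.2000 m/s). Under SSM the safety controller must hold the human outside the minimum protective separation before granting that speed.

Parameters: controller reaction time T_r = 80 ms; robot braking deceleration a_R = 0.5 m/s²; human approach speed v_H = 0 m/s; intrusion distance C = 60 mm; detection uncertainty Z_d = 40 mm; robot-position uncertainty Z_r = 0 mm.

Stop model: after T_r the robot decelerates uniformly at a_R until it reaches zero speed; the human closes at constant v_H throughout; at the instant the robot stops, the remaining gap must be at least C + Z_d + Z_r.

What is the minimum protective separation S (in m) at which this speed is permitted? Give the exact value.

T_s = v_R/a_R = (6/5)/(1/2) = 2.4000 s
robot in T_r: 1.2000·0.0800 = 0.0960 m
robot under decel: 1.2000²/(2·0.5000) = 1.4400 m
human over T_r+T_s: 0.0000·(0.0800+2.4000) = 0.0000 m
residual clearance needed = 0.0600+0.0400+0.0000 = 0.1000 m
S_min ≈ 0.0960+1.4400+0.0000+0.1000  ⇒  S_min = 409/250 m

S_min = 409/250 m = 1.6360 m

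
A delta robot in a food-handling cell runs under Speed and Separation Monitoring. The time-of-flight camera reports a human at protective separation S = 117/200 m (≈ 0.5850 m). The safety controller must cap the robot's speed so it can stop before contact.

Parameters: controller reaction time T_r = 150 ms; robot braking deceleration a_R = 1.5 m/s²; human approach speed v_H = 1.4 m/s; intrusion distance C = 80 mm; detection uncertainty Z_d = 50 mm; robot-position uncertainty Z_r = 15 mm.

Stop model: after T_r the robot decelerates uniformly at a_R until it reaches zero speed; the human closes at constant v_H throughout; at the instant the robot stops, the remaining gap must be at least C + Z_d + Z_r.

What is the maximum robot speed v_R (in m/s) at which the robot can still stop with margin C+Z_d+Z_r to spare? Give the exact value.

quadratic (1/3)·v² + (13/12)·v + (-23/100) = 0
  disc = (13/12)² − 4·(1/3)·(-23/100) = 5329/3600 ; √disc = 73/60
  v_R = (−(13/12) + 73/60) / (2·(1/3)) = 1/5 m/s
check:
braking lasts T_s = (1/5)/(3/2) = 0.1333 s
robot covers v_R·T_r = 0.2000·0.1500 = 0.0300 m before braking
robot under decel: 0.2000²/(2·1.5000) = 0.0133 m
human closes 1.4000·0.2833 = 0.3967 m
C+Z_d+Z_r = 0.0800+0.0500+0.0150 = 0.1450 m
sum ≈ 0.0300+0.0133+0.3967+0.1450 ≈ 0.5850 m = S ✓

v_R_max = 1/5 m/s = 0.2000 m/s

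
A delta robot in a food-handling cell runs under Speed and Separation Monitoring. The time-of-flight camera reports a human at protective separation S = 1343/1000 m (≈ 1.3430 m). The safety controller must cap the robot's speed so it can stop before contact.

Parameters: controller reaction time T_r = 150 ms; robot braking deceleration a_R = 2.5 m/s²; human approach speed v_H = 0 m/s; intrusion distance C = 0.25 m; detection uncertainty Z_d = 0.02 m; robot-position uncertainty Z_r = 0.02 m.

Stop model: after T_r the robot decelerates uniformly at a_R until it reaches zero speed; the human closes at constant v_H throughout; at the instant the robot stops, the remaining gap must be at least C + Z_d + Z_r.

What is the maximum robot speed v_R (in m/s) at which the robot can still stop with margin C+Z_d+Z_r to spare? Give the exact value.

collect terms ⇒ (1/5)·v_R² + (3/20)·v_R + (-1053/1000) = 0
  disc = (3/20)² − 4·(1/5)·(-1053/1000) = 8649/10000 ; √disc = 93/100
  v_R = (−(3/20) + 93/100) / (2·(1/5)) = 39/20 m/s
check:
braking lasts T_s = (39/20)/(5/2) = 0.7800 s
reaction-phase robot travel = 1.9500·0.1500 = 0.2925 m
braking distance = 1.9500²/(2·2.5000) = 0.7605 m
human over T_r+T_s: 0.0000·(0.1500+0.7800) = 0.0000 m
residual clearance needed = 0.2500+0.0200+0.0200 = 0.2900 m
sum ≈ 0.2925+0.7605+0.0000+0.2900 ≈ 1.3430 m = S ✓

v_R_max = 39/20 m/s = 1.9500 m/s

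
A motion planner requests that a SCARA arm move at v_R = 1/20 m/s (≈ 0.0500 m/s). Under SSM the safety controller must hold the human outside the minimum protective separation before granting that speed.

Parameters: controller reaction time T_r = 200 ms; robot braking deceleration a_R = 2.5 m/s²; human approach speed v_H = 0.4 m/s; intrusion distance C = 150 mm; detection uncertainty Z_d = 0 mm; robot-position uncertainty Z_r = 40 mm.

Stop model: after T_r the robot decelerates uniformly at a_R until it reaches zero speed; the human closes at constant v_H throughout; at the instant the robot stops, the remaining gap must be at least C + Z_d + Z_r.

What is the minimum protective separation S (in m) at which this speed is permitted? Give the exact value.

T_s = v_R/a_R = (1/20)/(5/2) = 0.0200 s
robot in T_r: 0.0500·0.2000 = 0.0100 m
braking distance = 0.0500²/(2·2.5000) = 0.0005 m
person approaches 0.4000·(0.2000+0.0200) = 0.0880 m
C+Z_d+Z_r = 0.1500+0.0000+0.0400 = 0.1900 m
S_min ≈ 0.0100+0.0005+0.0880+0.1900  ⇒  S_min = 577/2000 m

S_min = 577/2000 m = 0.2885 m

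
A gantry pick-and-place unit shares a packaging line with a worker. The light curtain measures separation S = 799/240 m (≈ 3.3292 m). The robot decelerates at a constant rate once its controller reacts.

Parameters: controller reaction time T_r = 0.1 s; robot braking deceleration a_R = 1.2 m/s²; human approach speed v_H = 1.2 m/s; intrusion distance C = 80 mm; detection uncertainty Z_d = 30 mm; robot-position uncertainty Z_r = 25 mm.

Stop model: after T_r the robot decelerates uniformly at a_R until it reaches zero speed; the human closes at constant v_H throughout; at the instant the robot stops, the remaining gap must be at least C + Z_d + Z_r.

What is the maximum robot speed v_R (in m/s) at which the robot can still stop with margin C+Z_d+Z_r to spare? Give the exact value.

v_R_max = 17/10 m/s = 1.7000 m/s

quadratic (5/12)·v² + (11/10)·v + (-3689/1200) = 0
  disc = (11/10)² − 4·(5/12)·(-3689/1200) = 22801/3600 ; √disc = 151/60
  v_R = (−(11/10) + 151/60) / (2·(5/12)) = 17/10 m/s
check:
T_s = v_R/a_R = (17/10)/(6/5) = 1.4167 s
reaction-phase robot travel = 1.7000·0.1000 = 0.1700 m
robot under decel: 1.7000²/(2·1.2000) = 1.2042 m
human over T_r+T_s: 1.2000·(0.1000+1.4167) = 1.8200 m
margins: 0.0800+0.0300+0.0250 = 0.1350 m
sum ≈ 0.1700+1.2042+1.8200+0.1350 ≈ 3.3292 m = S ✓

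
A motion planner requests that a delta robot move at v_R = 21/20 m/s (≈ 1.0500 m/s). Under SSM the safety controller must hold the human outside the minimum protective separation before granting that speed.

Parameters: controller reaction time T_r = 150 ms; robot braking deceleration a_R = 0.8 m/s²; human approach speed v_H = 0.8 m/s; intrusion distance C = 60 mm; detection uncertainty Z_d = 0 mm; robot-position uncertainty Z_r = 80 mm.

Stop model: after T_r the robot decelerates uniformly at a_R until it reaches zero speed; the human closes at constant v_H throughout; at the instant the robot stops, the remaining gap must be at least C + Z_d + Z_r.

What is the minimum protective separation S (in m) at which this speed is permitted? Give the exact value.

stop time T_s = (21/20)/(4/5) = 1.3125 s
reaction-phase robot travel = 1.0500·0.1500 = 0.1575 m
braking distance = 1.0500²/(2·0.8000) = 0.6891 m
human closes 0.8000·1.4625 = 1.1700 m
residual clearance needed = 0.0600+0.0000+0.0800 = 0.1400 m
S_min ≈ 0.1575+0.6891+1.1700+0.1400  ⇒  S_min = 6901/3200 m

S_min = 6901/3200 m = 2.1566 m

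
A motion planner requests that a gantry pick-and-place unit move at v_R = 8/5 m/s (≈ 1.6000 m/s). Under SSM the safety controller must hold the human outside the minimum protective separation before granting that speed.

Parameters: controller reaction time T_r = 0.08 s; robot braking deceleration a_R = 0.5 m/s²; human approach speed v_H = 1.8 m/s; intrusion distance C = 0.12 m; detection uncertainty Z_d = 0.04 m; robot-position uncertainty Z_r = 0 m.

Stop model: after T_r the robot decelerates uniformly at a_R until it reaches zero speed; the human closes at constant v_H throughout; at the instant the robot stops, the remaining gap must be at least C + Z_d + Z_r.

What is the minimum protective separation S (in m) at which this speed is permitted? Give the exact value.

stop time T_s = (8/5)/(1/2) = 3.2000 s
robot covers v_R·T_r = 1.6000·0.0800 = 0.1280 m before braking
robot covers 1.6000·3.2000 − ½·0.5000·3.2000² = 2.5600 m while stopping
human over T_r+T_s: 1.8000·(0.0800+3.2000) = 5.9040 m
C+Z_d+Z_r = 0.1200+0.0400+0.0000 = 0.1600 m
S_min ≈ 0.1280+2.5600+5.9040+0.1600  ⇒  S_min = 1094/125 m

S_min = 1094/125 m = 8.7520 m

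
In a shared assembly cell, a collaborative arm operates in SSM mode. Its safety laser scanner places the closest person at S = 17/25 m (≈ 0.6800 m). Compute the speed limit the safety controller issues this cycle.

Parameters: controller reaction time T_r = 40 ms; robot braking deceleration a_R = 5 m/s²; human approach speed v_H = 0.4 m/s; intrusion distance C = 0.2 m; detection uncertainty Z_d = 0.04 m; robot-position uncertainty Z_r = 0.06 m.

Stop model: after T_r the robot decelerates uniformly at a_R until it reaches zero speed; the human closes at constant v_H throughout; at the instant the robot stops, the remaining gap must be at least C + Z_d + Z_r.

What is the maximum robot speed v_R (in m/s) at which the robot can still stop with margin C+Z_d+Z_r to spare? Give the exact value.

collect terms ⇒ (1/10)·v_R² + (3/25)·v_R + (-91/250) = 0
  disc = (3/25)² − 4·(1/10)·(-91/250) = 4/25 ; √disc = 2/5
  v_R = (−(3/25) + 2/5) / (2·(1/10)) = 7/5 m/s
check:
braking lasts T_s = (7/5)/5 = 0.2800 s
robot covers v_R·T_r = 1.4000·0.0400 = 0.0560 m before braking
robot covers 1.4000·0.2800 − ½·5.0000·0.2800² = 0.1960 m while stopping
human over T_r+T_s: 0.4000·(0.0400+0.2800) = 0.1280 m
margins: 0.2000+0.0400+0.0600 = 0.3000 m
sum ≈ 0.0560+0.1960+0.1280+0.3000 ≈ 0.6800 m = S ✓

v_R_max = 7/5 m/s = 1.4000 m/s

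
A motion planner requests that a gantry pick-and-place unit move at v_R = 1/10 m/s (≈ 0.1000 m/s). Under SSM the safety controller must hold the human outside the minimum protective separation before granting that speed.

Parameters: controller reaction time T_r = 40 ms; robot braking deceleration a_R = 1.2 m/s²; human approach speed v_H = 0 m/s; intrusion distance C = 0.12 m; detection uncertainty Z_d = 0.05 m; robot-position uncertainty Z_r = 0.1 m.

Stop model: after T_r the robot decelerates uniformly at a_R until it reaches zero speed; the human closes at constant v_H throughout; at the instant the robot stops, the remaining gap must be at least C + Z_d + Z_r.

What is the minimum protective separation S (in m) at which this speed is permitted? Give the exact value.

braking lasts T_s = (1/10)/(6/5) = 0.0833 s
robot in T_r: 0.1000·0.0400 = 0.0040 m
robot covers 0.1000·0.0833 − ½·1.2000·0.0833² = 0.0042 m while stopping
person approaches 0.0000·(0.0400+0.0833) = 0.0000 m
C+Z_d+Z_r = 0.1200+0.0500+0.1000 = 0.2700 m
S_min ≈ 0.0040+0.0042+0.0000+0.2700  ⇒  S_min = 1669/6000 m

S_min = 1669/6000 m = 0.2782 m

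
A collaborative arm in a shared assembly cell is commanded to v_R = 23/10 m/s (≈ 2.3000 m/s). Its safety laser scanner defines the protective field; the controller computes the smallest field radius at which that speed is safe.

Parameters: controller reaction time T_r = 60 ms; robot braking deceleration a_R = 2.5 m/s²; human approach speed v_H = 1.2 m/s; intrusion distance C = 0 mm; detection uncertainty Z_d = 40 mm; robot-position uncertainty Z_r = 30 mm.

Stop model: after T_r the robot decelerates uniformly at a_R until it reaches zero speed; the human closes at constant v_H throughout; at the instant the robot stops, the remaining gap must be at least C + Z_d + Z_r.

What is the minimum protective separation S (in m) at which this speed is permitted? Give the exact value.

T_s = v_R/a_R = (23/10)/(5/2) = 0.9200 s
robot in T_r: 2.3000·0.0600 = 0.1380 m
braking distance = 2.3000²/(2·2.5000) = 1.0580 m
person approaches 1.2000·(0.0600+0.9200) = 1.1760 m
C+Z_d+Z_r = 0.0000+0.0400+0.0300 = 0.0700 m
S_min ≈ 0.1380+1.0580+1.1760+0.0700  ⇒  S_min = 1221/500 m

S_min = 1221/500 m = 2.4420 m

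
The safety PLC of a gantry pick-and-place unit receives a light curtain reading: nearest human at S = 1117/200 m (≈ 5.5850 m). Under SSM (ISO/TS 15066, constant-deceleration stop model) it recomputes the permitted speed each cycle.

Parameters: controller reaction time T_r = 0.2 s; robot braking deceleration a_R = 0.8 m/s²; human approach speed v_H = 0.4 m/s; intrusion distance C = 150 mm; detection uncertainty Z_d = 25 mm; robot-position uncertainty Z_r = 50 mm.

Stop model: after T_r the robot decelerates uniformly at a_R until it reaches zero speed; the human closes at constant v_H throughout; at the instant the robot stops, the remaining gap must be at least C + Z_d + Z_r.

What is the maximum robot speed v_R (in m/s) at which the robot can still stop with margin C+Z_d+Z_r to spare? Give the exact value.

v_R_max = 12/5 m/s = 2.4000 m/s

quadratic (5/8)·v² + (7/10)·v + (-132/25) = 0
  disc = (7/10)² − 4·(5/8)·(-132/25) = 1369/100 ; √disc = 37/10
  v_R = (−(7/10) + 37/10) / (2·(5/8)) = 12/5 m/s
check:
braking lasts T_s = (12/5)/(4/5) = 3.0000 s
robot covers v_R·T_r = 2.4000·0.2000 = 0.4800 m before braking
robot covers 2.4000·3.0000 − ½·0.8000·3.0000² = 3.6000 m while stopping
human over T_r+T_s: 0.4000·(0.2000+3.0000) = 1.2800 m
margins: 0.1500+0.0250+0.0500 = 0.2250 m
sum ≈ 0.4800+3.6000+1.2800+0.2250 ≈ 5.5850 m = S ✓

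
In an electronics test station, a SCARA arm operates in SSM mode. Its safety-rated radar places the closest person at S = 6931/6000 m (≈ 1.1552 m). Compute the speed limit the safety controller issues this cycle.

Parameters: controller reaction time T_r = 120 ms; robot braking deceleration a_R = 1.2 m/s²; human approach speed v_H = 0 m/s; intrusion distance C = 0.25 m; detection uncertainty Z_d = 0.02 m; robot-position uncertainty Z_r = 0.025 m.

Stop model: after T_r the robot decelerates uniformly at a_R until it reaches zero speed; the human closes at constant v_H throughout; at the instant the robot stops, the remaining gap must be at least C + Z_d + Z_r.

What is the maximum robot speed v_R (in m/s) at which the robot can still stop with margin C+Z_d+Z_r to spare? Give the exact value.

at the boundary: (5/12)·v² + (3/25)·v + (-5161/6000) = 0
  disc = (3/25)² − 4·(5/12)·(-5161/6000) = 130321/90000 ; √disc = 361/300
  v_R = (−(3/25) + 361/300) / (2·(5/12)) = 13/10 m/s
check:
stop time T_s = (13/10)/(6/5) = 1.0833 s
reaction-phase robot travel = 1.3000·0.1200 = 0.1560 m
robot under decel: 1.3000²/(2·1.2000) = 0.7042 m
human over T_r+T_s: 0.0000·(0.1200+1.0833) = 0.0000 m
residual clearance needed = 0.2500+0.0200+0.0250 = 0.2950 m
sum ≈ 0.1560+0.7042+0.0000+0.2950 ≈ 1.1552 m = S ✓

v_R_max = 13/10 m/s = 1.3000 m/s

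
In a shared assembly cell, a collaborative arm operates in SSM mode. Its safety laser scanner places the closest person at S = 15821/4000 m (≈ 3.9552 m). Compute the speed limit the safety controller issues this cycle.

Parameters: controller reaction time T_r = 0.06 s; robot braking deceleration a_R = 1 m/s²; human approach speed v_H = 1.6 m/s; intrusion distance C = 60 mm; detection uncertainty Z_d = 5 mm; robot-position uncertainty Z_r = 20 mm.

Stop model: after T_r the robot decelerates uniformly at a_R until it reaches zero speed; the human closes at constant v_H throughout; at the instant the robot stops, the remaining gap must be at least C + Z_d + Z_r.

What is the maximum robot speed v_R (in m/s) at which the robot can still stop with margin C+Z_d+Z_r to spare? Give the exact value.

v_R_max = 31/20 m/s = 1.5500 m/s

quadratic (1/2)·v² + (83/50)·v + (-15097/4000) = 0
  disc = (83/50)² − 4·(1/2)·(-15097/4000) = 103041/10000 ; √disc = 321/100
  v_R = (−(83/50) + 321/100) / (2·(1/2)) = 31/20 m/s
check:
T_s = v_R/a_R = (31/20)/1 = 1.5500 s
reaction-phase robot travel = 1.5500·0.0600 = 0.0930 m
robot covers 1.5500·1.5500 − ½·1.0000·1.5500² = 1.2012 m while stopping
human over T_r+T_s: 1.6000·(0.0600+1.5500) = 2.5760 m
margins: 0.0600+0.0050+0.0200 = 0.0850 m
sum ≈ 0.0930+1.2012+2.5760+0.0850 ≈ 3.9552 m = S ✓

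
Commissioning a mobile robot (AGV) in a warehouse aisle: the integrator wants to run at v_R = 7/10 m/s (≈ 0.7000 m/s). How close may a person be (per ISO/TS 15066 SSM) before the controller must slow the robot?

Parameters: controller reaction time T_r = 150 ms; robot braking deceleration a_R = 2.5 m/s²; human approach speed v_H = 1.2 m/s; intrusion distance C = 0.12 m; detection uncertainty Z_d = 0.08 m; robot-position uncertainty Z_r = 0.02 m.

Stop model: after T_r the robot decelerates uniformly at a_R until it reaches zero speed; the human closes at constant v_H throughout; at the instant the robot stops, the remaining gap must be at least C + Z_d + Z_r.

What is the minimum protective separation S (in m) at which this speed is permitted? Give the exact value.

S_min = 939/1000 m = 0.9390 m

T_s = v_R/a_R = (7/10)/(5/2) = 0.2800 s
reaction-phase robot travel = 0.7000·0.1500 = 0.1050 m
braking distance = 0.7000²/(2·2.5000) = 0.0980 m
human closes 1.2000·0.4300 = 0.5160 m
C+Z_d+Z_r = 0.1200+0.0800+0.0200 = 0.2200 m
S_min ≈ 0.1050+0.0980+0.5160+0.2200  ⇒  S_min = 939/1000 m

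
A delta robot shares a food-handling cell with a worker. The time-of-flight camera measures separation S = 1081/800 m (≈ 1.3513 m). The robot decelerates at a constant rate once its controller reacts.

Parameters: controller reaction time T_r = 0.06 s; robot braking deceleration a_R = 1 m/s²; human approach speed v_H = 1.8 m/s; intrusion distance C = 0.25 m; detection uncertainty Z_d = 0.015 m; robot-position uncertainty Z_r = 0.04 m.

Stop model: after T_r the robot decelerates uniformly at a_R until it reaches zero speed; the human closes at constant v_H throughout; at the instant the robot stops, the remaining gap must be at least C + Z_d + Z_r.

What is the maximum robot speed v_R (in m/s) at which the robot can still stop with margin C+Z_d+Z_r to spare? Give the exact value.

v_R_max = 9/20 m/s = 0.4500 m/s

collect terms ⇒ (1/2)·v_R² + (93/50)·v_R + (-3753/4000) = 0
  disc = (93/50)² − 4·(1/2)·(-3753/4000) = 53361/10000 ; √disc = 231/100
  v_R = (−(93/50) + 231/100) / (2·(1/2)) = 9/20 m/s
check:
T_s = v_R/a_R = (9/20)/1 = 0.4500 s
reaction-phase robot travel = 0.4500·0.0600 = 0.0270 m
robot under decel: 0.4500²/(2·1.0000) = 0.1013 m
human over T_r+T_s: 1.8000·(0.0600+0.4500) = 0.9180 m
C+Z_d+Z_r = 0.2500+0.0150+0.0400 = 0.3050 m
sum ≈ 0.0270+0.1013+0.9180+0.3050 ≈ 1.3513 m = S ✓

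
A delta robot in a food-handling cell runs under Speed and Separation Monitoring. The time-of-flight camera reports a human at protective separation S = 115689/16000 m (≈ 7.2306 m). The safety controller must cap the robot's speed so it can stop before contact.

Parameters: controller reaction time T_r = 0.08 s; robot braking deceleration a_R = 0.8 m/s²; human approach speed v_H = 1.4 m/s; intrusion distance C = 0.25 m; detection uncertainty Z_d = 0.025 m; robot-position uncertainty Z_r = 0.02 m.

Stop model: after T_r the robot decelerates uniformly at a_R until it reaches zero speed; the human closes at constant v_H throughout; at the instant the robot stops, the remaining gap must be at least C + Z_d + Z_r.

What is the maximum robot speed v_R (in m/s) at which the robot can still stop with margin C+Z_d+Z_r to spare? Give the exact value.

v_R_max = 43/20 m/s = 2.1500 m/s

collect terms ⇒ (5/8)·v_R² + (183/100)·v_R + (-109177/16000) = 0
  disc = (183/100)² − 4·(5/8)·(-109177/16000) = 3265249/160000 ; √disc = 1807/400
  v_R = (−(183/100) + 1807/400) / (2·(5/8)) = 43/20 m/s
check:
braking lasts T_s = (43/20)/(4/5) = 2.6875 s
reaction-phase robot travel = 2.1500·0.0800 = 0.1720 m
braking distance = 2.1500²/(2·0.8000) = 2.8891 m
person approaches 1.4000·(0.0800+2.6875) = 3.8745 m
margins: 0.2500+0.0250+0.0200 = 0.2950 m
sum ≈ 0.1720+2.8891+3.8745+0.2950 ≈ 7.2306 m = S ✓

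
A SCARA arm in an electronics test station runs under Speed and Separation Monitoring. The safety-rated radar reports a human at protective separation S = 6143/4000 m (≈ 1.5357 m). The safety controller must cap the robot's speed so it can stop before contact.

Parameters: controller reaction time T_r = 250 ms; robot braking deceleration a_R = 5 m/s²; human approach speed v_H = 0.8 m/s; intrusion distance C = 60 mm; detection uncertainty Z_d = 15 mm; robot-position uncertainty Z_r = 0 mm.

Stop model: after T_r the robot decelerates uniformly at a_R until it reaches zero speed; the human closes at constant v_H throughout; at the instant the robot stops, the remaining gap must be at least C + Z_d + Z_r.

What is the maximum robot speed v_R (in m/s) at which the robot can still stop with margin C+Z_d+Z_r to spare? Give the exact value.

v_R_max = 41/20 m/s = 2.0500 m/s

at the boundary: (1/10)·v² + (41/100)·v + (-5043/4000) = 0
  disc = (41/100)² − 4·(1/10)·(-5043/4000) = 1681/2500 ; √disc = 41/50
  v_R = (−(41/100) + 41/50) / (2·(1/10)) = 41/20 m/s
check:
T_s = v_R/a_R = (41/20)/5 = 0.4100 s
reaction-phase robot travel = 2.0500·0.2500 = 0.5125 m
robot covers 2.0500·0.4100 − ½·5.0000·0.4100² = 0.4203 m while stopping
person approaches 0.8000·(0.2500+0.4100) = 0.5280 m
residual clearance needed = 0.0600+0.0150+0.0000 = 0.0750 m
sum ≈ 0.5125+0.4203+0.5280+0.0750 ≈ 1.5357 m = S ✓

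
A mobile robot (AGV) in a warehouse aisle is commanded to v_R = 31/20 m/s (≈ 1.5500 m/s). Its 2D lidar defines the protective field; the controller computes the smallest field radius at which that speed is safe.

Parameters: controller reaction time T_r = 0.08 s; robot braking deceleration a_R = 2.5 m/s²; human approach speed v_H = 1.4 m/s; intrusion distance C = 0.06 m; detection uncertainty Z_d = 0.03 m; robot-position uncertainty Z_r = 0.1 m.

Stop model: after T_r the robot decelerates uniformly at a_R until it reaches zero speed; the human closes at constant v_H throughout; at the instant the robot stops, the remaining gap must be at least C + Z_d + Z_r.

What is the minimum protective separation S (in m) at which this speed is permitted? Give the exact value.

stop time T_s = (31/20)/(5/2) = 0.6200 s
robot in T_r: 1.5500·0.0800 = 0.1240 m
robot covers 1.5500·0.6200 − ½·2.5000·0.6200² = 0.4805 m while stopping
human closes 1.4000·0.7000 = 0.9800 m
margins: 0.0600+0.0300+0.1000 = 0.1900 m
S_min ≈ 0.1240+0.4805+0.9800+0.1900  ⇒  S_min = 3549/2000 m

S_min = 3549/2000 m = 1.7745 m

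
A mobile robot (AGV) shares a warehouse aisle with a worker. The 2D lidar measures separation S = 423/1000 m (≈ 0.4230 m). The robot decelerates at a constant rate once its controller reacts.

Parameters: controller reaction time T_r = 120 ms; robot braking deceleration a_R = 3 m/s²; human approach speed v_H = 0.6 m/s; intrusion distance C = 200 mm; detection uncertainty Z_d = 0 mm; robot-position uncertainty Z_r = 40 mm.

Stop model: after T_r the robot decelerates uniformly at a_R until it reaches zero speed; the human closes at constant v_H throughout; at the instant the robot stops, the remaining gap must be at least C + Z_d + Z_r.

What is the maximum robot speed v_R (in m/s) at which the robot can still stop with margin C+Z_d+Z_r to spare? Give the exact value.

at the boundary: (1/6)·v² + (8/25)·v + (-111/1000) = 0
  disc = (8/25)² − 4·(1/6)·(-111/1000) = 441/2500 ; √disc = 21/50
  v_R = (−(8/25) + 21/50) / (2·(1/6)) = 3/10 m/s
check:
T_s = v_R/a_R = (3/10)/3 = 0.1000 s
robot in T_r: 0.3000·0.1200 = 0.0360 m
robot covers 0.3000·0.1000 − ½·3.0000·0.1000² = 0.0150 m while stopping
human over T_r+T_s: 0.6000·(0.1200+0.1000) = 0.1320 m
residual clearance needed = 0.2000+0.0000+0.0400 = 0.2400 m
sum ≈ 0.0360+0.0150+0.1320+0.2400 ≈ 0.4230 m = S ✓

v_R_max = 3/10 m/s = 0.3000 m/s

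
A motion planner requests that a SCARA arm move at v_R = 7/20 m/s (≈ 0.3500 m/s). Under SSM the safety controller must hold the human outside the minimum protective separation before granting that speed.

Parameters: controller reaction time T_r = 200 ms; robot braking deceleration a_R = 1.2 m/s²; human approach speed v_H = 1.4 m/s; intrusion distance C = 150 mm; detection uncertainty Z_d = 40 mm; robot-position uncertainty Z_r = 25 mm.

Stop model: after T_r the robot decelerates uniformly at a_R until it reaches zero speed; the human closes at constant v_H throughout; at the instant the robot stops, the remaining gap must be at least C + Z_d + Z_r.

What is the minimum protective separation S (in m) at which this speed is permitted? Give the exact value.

stop time T_s = (7/20)/(6/5) = 0.2917 s
reaction-phase robot travel = 0.3500·0.2000 = 0.0700 m
robot covers 0.3500·0.2917 − ½·1.2000·0.2917² = 0.0510 m while stopping
human over T_r+T_s: 1.4000·(0.2000+0.2917) = 0.6883 m
margins: 0.1500+0.0400+0.0250 = 0.2150 m
S_min ≈ 0.0700+0.0510+0.6883+0.2150  ⇒  S_min = 1639/1600 m

S_min = 1639/1600 m = 1.0244 m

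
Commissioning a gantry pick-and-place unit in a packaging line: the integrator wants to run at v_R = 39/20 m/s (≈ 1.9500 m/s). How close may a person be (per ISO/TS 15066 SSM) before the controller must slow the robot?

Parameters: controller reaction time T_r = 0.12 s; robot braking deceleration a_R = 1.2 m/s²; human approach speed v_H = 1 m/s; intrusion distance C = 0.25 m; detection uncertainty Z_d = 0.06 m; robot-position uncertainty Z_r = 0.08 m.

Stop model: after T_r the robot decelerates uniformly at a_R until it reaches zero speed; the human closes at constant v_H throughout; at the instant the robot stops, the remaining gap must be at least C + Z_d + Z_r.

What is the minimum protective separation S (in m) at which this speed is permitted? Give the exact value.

S_min = 31627/8000 m = 3.9534 m

T_s = v_R/a_R = (39/20)/(6/5) = 1.6250 s
reaction-phase robot travel = 1.9500·0.1200 = 0.2340 m
braking distance = 1.9500²/(2·1.2000) = 1.5844 m
human closes 1.0000·1.7450 = 1.7450 m
margins: 0.2500+0.0600+0.0800 = 0.3900 m
S_min ≈ 0.2340+1.5844+1.7450+0.3900  ⇒  S_min = 31627/8000 m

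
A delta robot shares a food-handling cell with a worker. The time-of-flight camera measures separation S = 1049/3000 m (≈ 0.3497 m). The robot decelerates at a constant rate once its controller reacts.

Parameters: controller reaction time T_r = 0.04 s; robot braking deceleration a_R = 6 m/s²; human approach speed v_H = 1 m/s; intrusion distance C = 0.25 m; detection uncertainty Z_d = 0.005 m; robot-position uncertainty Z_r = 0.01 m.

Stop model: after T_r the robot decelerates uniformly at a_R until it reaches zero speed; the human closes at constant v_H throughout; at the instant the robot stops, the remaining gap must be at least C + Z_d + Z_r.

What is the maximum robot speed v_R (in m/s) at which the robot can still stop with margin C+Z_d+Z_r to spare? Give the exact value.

quadratic (1/12)·v² + (31/150)·v + (-67/1500) = 0
  disc = (31/150)² − 4·(1/12)·(-67/1500) = 36/625 ; √disc = 6/25
  v_R = (−(31/150) + 6/25) / (2·(1/12)) = 1/5 m/s
check:
stop time T_s = (1/5)/6 = 0.0333 s
robot covers v_R·T_r = 0.2000·0.0400 = 0.0080 m before braking
braking distance = 0.2000²/(2·6.0000) = 0.0033 m
human closes 1.0000·0.0733 = 0.0733 m
C+Z_d+Z_r = 0.2500+0.0050+0.0100 = 0.2650 m
sum ≈ 0.0080+0.0033+0.0733+0.2650 ≈ 0.3497 m = S ✓

v_R_max = 1/5 m/s = 0.2000 m/s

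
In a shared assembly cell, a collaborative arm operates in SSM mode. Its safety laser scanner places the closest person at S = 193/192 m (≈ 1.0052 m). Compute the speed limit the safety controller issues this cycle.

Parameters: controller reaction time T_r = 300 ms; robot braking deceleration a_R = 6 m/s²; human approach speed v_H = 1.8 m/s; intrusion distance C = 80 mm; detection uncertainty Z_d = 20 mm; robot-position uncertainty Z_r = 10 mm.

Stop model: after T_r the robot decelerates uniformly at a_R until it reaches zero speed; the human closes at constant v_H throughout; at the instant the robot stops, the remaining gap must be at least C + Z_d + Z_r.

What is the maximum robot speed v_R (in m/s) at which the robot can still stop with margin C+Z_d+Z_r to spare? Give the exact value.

at the boundary: (1/12)·v² + (3/5)·v + (-341/960) = 0
  disc = (3/5)² − 4·(1/12)·(-341/960) = 6889/14400 ; √disc = 83/120
  v_R = (−(3/5) + 83/120) / (2·(1/12)) = 11/20 m/s
check:
braking lasts T_s = (11/20)/6 = 0.0917 s
reaction-phase robot travel = 0.5500·0.3000 = 0.1650 m
braking distance = 0.5500²/(2·6.0000) = 0.0252 m
human over T_r+T_s: 1.8000·(0.3000+0.0917) = 0.7050 m
residual clearance needed = 0.0800+0.0200+0.0100 = 0.1100 m
sum ≈ 0.1650+0.0252+0.7050+0.1100 ≈ 1.0052 m = S ✓

v_R_max = 11/20 m/s = 0.5500 m/s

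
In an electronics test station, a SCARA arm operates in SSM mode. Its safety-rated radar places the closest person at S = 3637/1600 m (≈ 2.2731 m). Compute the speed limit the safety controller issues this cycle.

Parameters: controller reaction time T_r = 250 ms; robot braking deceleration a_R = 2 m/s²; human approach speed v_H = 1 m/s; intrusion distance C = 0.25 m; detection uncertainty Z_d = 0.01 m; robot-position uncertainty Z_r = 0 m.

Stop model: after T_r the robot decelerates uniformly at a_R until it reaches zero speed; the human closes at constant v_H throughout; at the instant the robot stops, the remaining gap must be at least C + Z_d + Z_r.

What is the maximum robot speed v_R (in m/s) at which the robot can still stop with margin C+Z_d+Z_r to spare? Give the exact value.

collect terms ⇒ (1/4)·v_R² + (3/4)·v_R + (-2821/1600) = 0
  disc = (3/4)² − 4·(1/4)·(-2821/1600) = 3721/1600 ; √disc = 61/40
  v_R = (−(3/4) + 61/40) / (2·(1/4)) = 31/20 m/s
check:
T_s = v_R/a_R = (31/20)/2 = 0.7750 s
robot in T_r: 1.5500·0.2500 = 0.3875 m
robot covers 1.5500·0.7750 − ½·2.0000·0.7750² = 0.6006 m while stopping
human over T_r+T_s: 1.0000·(0.2500+0.7750) = 1.0250 m
residual clearance needed = 0.2500+0.0100+0.0000 = 0.2600 m
sum ≈ 0.3875+0.6006+1.0250+0.2600 ≈ 2.2731 m = S ✓

v_R_max = 31/20 m/s = 1.5500 m/s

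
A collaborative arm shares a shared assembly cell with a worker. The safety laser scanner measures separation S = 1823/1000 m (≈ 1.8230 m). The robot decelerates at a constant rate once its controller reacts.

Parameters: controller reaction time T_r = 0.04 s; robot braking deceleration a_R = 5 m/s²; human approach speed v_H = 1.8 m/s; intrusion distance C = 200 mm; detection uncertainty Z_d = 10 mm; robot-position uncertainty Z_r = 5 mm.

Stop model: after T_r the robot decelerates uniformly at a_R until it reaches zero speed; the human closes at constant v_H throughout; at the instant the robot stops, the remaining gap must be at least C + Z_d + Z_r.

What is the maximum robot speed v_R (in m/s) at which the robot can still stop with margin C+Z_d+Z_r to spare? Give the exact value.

quadratic (1/10)·v² + (2/5)·v + (-192/125) = 0
  disc = (2/5)² − 4·(1/10)·(-192/125) = 484/625 ; √disc = 22/25
  v_R = (−(2/5) + 22/25) / (2·(1/10)) = 12/5 m/s
check:
stop time T_s = (12/5)/5 = 0.4800 s
robot in T_r: 2.4000·0.0400 = 0.0960 m
robot covers 2.4000·0.4800 − ½·5.0000·0.4800² = 0.5760 m while stopping
human over T_r+T_s: 1.8000·(0.0400+0.4800) = 0.9360 m
margins: 0.2000+0.0100+0.0050 = 0.2150 m
sum ≈ 0.0960+0.5760+0.9360+0.2150 ≈ 1.8230 m = S ✓

v_R_max = 12/5 m/s = 2.4000 m/s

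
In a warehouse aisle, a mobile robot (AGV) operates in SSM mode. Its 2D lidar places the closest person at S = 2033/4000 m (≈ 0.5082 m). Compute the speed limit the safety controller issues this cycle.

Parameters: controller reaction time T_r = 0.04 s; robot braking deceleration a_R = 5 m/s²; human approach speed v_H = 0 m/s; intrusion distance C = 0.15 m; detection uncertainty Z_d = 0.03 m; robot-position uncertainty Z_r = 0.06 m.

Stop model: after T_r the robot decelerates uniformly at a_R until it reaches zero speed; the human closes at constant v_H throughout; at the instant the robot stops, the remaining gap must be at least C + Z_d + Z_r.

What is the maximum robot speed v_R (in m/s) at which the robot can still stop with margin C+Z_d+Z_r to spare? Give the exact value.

v_R_max = 29/20 m/s = 1.4500 m/s

quadratic (1/10)·v² + (1/25)·v + (-1073/4000) = 0
  disc = (1/25)² − 4·(1/10)·(-1073/4000) = 1089/10000 ; √disc = 33/100
  v_R = (−(1/25) + 33/100) / (2·(1/10)) = 29/20 m/s
check:
T_s = v_R/a_R = (29/20)/5 = 0.2900 s
robot covers v_R·T_r = 1.4500·0.0400 = 0.0580 m before braking
robot under decel: 1.4500²/(2·5.0000) = 0.2102 m
human closes 0.0000·0.3300 = 0.0000 m
margins: 0.1500+0.0300+0.0600 = 0.2400 m
sum ≈ 0.0580+0.2102+0.0000+0.2400 ≈ 0.5082 m = S ✓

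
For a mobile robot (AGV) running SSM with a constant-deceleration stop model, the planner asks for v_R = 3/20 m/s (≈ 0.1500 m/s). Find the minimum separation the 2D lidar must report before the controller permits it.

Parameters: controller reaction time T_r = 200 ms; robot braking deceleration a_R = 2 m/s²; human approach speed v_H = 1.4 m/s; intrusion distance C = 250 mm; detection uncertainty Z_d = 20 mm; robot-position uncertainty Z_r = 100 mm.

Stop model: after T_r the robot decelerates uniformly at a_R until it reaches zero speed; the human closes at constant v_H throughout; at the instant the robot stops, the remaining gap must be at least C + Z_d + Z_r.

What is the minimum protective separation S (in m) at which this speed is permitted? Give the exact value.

S_min = 253/320 m = 0.7906 m

braking lasts T_s = (3/20)/2 = 0.0750 s
reaction-phase robot travel = 0.1500·0.2000 = 0.0300 m
braking distance = 0.1500²/(2·2.0000) = 0.0056 m
human over T_r+T_s: 1.4000·(0.2000+0.0750) = 0.3850 m
residual clearance needed = 0.2500+0.0200+0.1000 = 0.3700 m
S_min ≈ 0.0300+0.0056+0.3850+0.3700  ⇒  S_min = 253/320 m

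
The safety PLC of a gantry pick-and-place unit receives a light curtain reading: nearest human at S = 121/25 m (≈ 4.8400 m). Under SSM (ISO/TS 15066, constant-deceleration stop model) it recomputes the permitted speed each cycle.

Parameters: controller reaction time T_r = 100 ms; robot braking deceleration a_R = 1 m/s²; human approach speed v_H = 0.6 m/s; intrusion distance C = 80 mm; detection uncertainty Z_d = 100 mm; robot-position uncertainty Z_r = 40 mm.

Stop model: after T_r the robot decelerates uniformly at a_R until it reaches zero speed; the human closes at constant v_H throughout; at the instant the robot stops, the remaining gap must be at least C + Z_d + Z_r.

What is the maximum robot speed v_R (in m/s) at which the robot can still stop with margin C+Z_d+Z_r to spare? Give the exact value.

quadratic (1/2)·v² + (7/10)·v + (-114/25) = 0
  disc = (7/10)² − 4·(1/2)·(-114/25) = 961/100 ; √disc = 31/10
  v_R = (−(7/10) + 31/10) / (2·(1/2)) = 12/5 m/s
check:
T_s = v_R/a_R = (12/5)/1 = 2.4000 s
robot in T_r: 2.4000·0.1000 = 0.2400 m
braking distance = 2.4000²/(2·1.0000) = 2.8800 m
person approaches 0.6000·(0.1000+2.4000) = 1.5000 m
residual clearance needed = 0.0800+0.1000+0.0400 = 0.2200 m
sum ≈ 0.2400+2.8800+1.5000+0.2200 ≈ 4.8400 m = S ✓

v_R_max = 12/5 m/s = 2.4000 m/s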